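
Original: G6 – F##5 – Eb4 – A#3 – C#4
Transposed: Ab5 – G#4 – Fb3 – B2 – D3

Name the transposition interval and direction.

From G6 to Ab5 is 7 letter names — a seventh of some quality.
Ab5 to G6 is 11 semitones, which makes it a major seventh; the second version is lower, so the direction is down.
Checking another pair — C#4 → D3 — gives the same interval.

down a major seventh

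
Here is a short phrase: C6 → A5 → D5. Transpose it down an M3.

A major third down from C6 gives Ab5.
A5 down a major third is F5.
D5: a third down reaches B, and 4 semitones makes it Bb4.

Ab5 F5 Bb4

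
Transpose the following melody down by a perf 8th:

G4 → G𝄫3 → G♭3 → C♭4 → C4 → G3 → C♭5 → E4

G3 Gbb2 Gb2 Cb3 C3 G2 Cb4 E3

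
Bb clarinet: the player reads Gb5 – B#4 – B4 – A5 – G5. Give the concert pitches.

The Bb clarinet sounds a major second below written, so transpose each written note down a major second.
Gb5 becomes Fb5
B#4 becomes A#4
B4 becomes A4
A5 becomes G5
G5 becomes F5

Fb5 A#4 A4 G5 F5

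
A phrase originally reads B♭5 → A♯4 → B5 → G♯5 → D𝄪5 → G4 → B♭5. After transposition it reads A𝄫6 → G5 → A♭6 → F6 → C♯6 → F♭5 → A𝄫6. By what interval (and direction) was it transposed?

From Bb5 to Abb6 is 7 letter names — a seventh of some quality.
Bb5 to Abb6 is 9 semitones, which makes it a diminished seventh; the second version is higher, so the direction is up.
Checking another pair — Bb5 → Abb6 — gives the same interval.

up a diminished seventh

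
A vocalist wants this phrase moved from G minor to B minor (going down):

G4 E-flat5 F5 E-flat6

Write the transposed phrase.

From G down to B is a minor sixth; apply that to each pitch.
G4 becomes B3
Eb5 becomes G4
F5 becomes A4
Eb6 becomes G5

B3 G4 A4 G5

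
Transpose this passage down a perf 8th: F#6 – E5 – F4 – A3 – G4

F#6 to F#5
E5 to E4
F4 to F3
A3 to A2
G4 to G3

F#5 E4 F3 A2 G3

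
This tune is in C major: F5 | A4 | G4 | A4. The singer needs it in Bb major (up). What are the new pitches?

Eb6 G5 F5 G5

From C up to Bb is a minor seventh; apply that to each pitch.
F5 becomes Eb6
A4 becomes G5
G4 becomes F5
A4 becomes G5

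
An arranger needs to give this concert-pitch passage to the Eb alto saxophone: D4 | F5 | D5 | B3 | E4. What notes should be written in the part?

B4 D6 B5 G#4 C#5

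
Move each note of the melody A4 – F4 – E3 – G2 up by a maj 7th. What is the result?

G#5 E5 D#4 F#3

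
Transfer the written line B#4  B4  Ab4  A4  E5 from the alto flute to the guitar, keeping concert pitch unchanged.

First find concert pitch: the alto flute sounds a perfect fourth below written, so B#4 B4 Ab4 A4 E5 sounds F##4 F#4 Eb4 E4 B4.
Then write for guitar: it sounds a perfect octave below written, so the part must be a perfect octave above concert.
F##4 → F##5
F#4 → F#5
Eb4 → Eb5
E4 → E5
B4 → B5

F##5 F#5 Eb5 E5 B5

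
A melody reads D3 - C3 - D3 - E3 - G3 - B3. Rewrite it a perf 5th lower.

D3 down a perfect fifth is G2.
A perfect fifth down from C3 gives F2.
A perfect fifth down from D3 gives G2.
E3: a fifth down reaches A, and 7 semitones makes it A2.
A perfect fifth down from G3 gives C3.
B3 down a perfect fifth is E3.

G2 F2 G2 A2 C3 E3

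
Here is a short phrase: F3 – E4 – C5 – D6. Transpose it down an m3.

F3 gives D3
E4 gives C#4
C5 gives A4
D6 gives B5

D3 C#4 A4 B5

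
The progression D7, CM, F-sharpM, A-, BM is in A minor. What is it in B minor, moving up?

A minor up to B minor is a major second; each chord root moves by that interval while the quality stays the same.
D7: root D up a major second → E, giving E7.
CM: root C up a major second → D, giving DM.
F-sharpM: root F-sharp up a major second → G#, giving G#M.
A-: root A up a major second → B, giving B-.
BM: root B up a major second → C#, giving C#M.

E7 DM G#M B- C#M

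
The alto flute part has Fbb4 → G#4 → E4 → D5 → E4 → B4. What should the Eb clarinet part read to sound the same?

Abb3 B#3 G#3 F#4 G#3 D#4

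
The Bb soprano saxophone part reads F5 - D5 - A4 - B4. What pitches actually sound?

Written C4 on the Bb soprano saxophone sounds as Bb3, a major second lower; apply that shift to every note.
F5 to Eb5
D5 to C5
A4 to G4
B4 to A4

Eb5 C5 G4 A4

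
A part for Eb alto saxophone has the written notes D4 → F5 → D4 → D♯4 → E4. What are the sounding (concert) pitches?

F3 Ab4 F3 F#3 G3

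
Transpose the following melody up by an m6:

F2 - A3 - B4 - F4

Db3 F4 G5 Db5

F2: a sixth up reaches D, and 8 semitones makes it Db3.
A minor sixth up from A3 gives F4.
B4 up a minor sixth is G5.
F4: a sixth up reaches D, and 8 semitones makes it Db5.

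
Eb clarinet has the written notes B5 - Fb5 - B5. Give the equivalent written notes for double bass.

D7 Abb6 D7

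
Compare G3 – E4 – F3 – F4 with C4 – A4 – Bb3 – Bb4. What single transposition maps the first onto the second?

up a perfect fourth

Take the first pair: G3 → C4. G to C spans 4 letter names, so the interval is some kind of fourth.
G3 to C4 is 5 semitones, which makes it a perfect fourth; the second version is higher, so the direction is up.
Checking another pair — F4 → Bb4 — gives the same interval.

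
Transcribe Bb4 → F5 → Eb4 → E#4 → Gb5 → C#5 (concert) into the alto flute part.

The alto flute sounds a perfect fourth below written, so the written part must be a perfect fourth above concert — transpose each note up.
Bb4 to Eb5
F5 to Bb5
Eb4 to Ab4
E#4 to A#4
Gb5 to Cb6
C#5 to F#5

Eb5 Bb5 Ab4 A#4 Cb6 F#5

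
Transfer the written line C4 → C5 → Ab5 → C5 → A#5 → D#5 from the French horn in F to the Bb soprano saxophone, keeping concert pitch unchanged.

First find concert pitch: the French horn in F sounds a perfect fifth below written, so C4 C5 Ab5 C5 A#5 D#5 sounds F3 F4 Db5 F4 D#5 G#4.
Then write for Bb soprano saxophone: it sounds a major second below written, so the part must be a major second above concert.
F3 → G3
F4 → G4
Db5 → Eb5
F4 → G4
D#5 → E#5
G#4 → A#4

G3 G4 Eb5 G4 E#5 A#4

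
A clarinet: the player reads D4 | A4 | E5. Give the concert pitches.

The A clarinet sounds a minor third below written, so transpose each written note down a minor third.
D4 gives B3
A4 gives F#4
E5 gives C#5

B3 F#4 C#5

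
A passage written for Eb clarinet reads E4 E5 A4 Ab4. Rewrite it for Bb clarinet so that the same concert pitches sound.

First find concert pitch: the Eb clarinet sounds a minor third above written, so E4 E5 A4 Ab4 sounds G4 G5 C5 Cb5.
Then write for Bb clarinet: it sounds a major second below written, so the part must be a major second above concert.
G4 → A4
G5 → A5
C5 → D5
Cb5 → Db5

A4 A5 D5 Db5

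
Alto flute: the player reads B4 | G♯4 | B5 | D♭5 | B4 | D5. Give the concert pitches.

Written C4 on the alto flute sounds as G3, a perfect fourth lower; apply that shift to every note.
B4 gives F#4
G#4 gives D#4
B5 gives F#5
Db5 gives Ab4
B4 gives F#4
D5 gives A4

F#4 D#4 F#5 Ab4 F#4 A4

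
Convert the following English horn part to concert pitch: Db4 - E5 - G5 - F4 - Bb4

Gb3 A4 C5 Bb3 Eb4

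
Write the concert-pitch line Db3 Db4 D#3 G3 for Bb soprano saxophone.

Written C4 sounds as Bb3 on the Bb soprano saxophone, so concert pitches are written a major second up.
Db3 → Eb3
Db4 → Eb4
D#3 → E#3
G3 → A3

Eb3 Eb4 E#3 A3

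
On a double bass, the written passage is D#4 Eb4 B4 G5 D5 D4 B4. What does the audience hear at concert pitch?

The double bass sounds a perfect octave below written, so transpose each written note down a perfect octave.
D#4 → D#3
Eb4 → Eb3
B4 → B3
G5 → G4
D5 → D4
D4 → D3
B4 → B3

D#3 Eb3 B3 G4 D4 D3 B3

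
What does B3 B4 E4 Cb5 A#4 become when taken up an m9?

C5 C6 F5 Dbb6 B5

B3 gives C5
B4 gives C6
E4 gives F5
Cb5 gives Dbb6
A#4 gives B5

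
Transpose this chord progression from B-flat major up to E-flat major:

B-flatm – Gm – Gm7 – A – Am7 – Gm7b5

Ebm Cm Cm7 D Dm7 Cm7b5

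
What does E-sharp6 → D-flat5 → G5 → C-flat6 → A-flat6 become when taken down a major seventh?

E#6: a seventh down reaches F, and 11 semitones makes it F#5.
A major seventh down from Db5 gives Ebb4.
G5: a seventh down reaches A, and 11 semitones makes it Ab4.
Cb6 down a major seventh is Dbb5.
A major seventh down from Ab6 gives Bbb5.

F#5 Ebb4 Ab4 Dbb5 Bbb5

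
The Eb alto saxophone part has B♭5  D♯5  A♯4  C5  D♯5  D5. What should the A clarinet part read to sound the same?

Fb5 A4 E4 Gb4 A4 Ab4

First find concert pitch: the Eb alto saxophone sounds a major sixth below written, so B♭5 D♯5 A♯4 C5 D♯5 D5 sounds Db5 F#4 C#4 Eb4 F#4 F4.
Then write for A clarinet: it sounds a minor third below written, so the part must be a minor third above concert.
Db5 → Fb5
F#4 → A4
C#4 → E4
Eb4 → Gb4
F#4 → A4
F4 → Ab4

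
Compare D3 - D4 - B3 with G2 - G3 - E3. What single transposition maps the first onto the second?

down a perfect fifth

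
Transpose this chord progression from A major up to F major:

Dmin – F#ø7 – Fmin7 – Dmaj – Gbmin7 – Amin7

Bbmin Dø7 Dbmin7 Bbmaj Ebbmin7 Fmin7

A major up to F major is a minor sixth; each chord root moves by that interval while the quality stays the same.
Dmin: root D up a minor sixth → Bb, giving Bbmin.
F#ø7: root F# up a minor sixth → D, giving Dø7.
Fmin7: root F up a minor sixth → Db, giving Dbmin7.
Dmaj: root D up a minor sixth → Bb, giving Bbmaj.
Gbmin7: root Gb up a minor sixth → Ebb, giving Ebbmin7.
Amin7: root A up a minor sixth → F, giving Fmin7.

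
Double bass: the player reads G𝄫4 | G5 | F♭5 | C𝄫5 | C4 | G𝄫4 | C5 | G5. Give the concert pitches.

Gbb3 G4 Fb4 Cbb4 C3 Gbb3 C4 G4

Written C4 on the double bass sounds as C3, a perfect octave lower; apply that shift to every note.
Gbb4 gives Gbb3
G5 gives G4
Fb5 gives Fb4
Cbb5 gives Cbb4
C4 gives C3
Gbb4 gives Gbb3
C5 gives C4
G5 gives G4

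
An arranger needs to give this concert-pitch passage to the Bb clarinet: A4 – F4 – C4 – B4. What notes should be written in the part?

B4 G4 D4 C#5

Written C4 sounds as Bb3 on the Bb clarinet, so concert pitches are written a major second up.
A4 -> B4
F4 -> G4
C4 -> D4
B4 -> C#5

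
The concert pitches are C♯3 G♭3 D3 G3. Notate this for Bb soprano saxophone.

Written C4 sounds as Bb3 on the Bb soprano saxophone, so concert pitches are written a major second up.
C#3 to D#3
Gb3 to Ab3
D3 to E3
G3 to A3

D#3 Ab3 E3 A3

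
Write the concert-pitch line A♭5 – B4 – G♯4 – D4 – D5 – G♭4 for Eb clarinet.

F5 G#4 E#4 B3 B4 Eb4

The Eb clarinet sounds a minor third above written, so the written part must be a minor third below concert — transpose each note down.
Ab5 becomes F5
B4 becomes G#4
G#4 becomes E#4
D4 becomes B3
D5 becomes B4
Gb4 becomes Eb4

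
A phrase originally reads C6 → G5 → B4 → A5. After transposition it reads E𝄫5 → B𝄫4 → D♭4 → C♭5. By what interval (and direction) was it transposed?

down an augmented sixth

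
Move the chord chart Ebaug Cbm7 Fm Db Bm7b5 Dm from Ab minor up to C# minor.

G#aug Em7 A#m F# D##m7b5 F##m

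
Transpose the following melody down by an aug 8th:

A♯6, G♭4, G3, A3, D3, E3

A5 Gbb3 Gb2 Ab2 Db2 Eb2

An augmented octave down from A#6 gives A5.
Gb4: an octave down reaches G, and 13 semitones makes it Gbb3.
G3: an octave down reaches G, and 13 semitones makes it Gb2.
A3 down an augmented octave is Ab2.
D3: an octave down reaches D, and 13 semitones makes it Db2.
E3: an octave down reaches E, and 13 semitones makes it Eb2.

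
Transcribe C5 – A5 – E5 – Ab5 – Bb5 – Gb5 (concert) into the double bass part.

Written C4 sounds as C3 on the double bass, so concert pitches are written a perfect octave up.
C5 gives C6
A5 gives A6
E5 gives E6
Ab5 gives Ab6
Bb5 gives Bb6
Gb5 gives Gb6

C6 A6 E6 Ab6 Bb6 Gb6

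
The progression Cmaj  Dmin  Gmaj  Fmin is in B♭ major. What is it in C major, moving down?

Dmaj Emin Amaj Gmin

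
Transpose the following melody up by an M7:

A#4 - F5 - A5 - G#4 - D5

A#4 up a major seventh is G##5.
F5 up a major seventh is E6.
A major seventh up from A5 gives G#6.
G#4 up a major seventh is F##5.
D5 up a major seventh is C#6.

G##5 E6 G#6 F##5 C#6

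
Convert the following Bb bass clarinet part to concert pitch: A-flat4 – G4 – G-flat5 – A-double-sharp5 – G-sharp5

Gb3 F3 Fb4 G##4 F#4

Written C4 on the Bb bass clarinet sounds as Bb2, a major ninth lower; apply that shift to every note.
Ab4 becomes Gb3
G4 becomes F3
Gb5 becomes Fb4
A##5 becomes G##4
G#5 becomes F#4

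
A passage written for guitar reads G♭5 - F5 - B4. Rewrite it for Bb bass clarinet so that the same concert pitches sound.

First find concert pitch: the guitar sounds a perfect octave below written, so G♭5 F5 B4 sounds Gb4 F4 B3.
Then write for Bb bass clarinet: it sounds a major ninth below written, so the part must be a major ninth above concert.
Gb4 → Ab5
F4 → G5
B3 → C#5

Ab5 G5 C#5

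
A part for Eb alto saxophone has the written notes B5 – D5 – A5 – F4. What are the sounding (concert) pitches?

Written C4 on the Eb alto saxophone sounds as Eb3, a major sixth lower; apply that shift to every note.
B5 → D5
D5 → F4
A5 → C5
F4 → Ab3

D5 F4 C5 Ab3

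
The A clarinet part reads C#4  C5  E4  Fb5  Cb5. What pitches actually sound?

A#3 A4 C#4 Db5 Ab4

The A clarinet sounds a minor third below written, so transpose each written note down a minor third.
C#4 -> A#3
C5 -> A4
E4 -> C#4
Fb5 -> Db5
Cb5 -> Ab4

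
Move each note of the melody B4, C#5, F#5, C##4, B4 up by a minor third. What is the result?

A minor third up from B4 gives D5.
C#5: a third up reaches E, and 3 semitones makes it E5.
F#5 up a minor third is A5.
C##4: a third up reaches E, and 3 semitones makes it E#4.
B4: a third up reaches D, and 3 semitones makes it D5.

D5 E5 A5 E#4 D5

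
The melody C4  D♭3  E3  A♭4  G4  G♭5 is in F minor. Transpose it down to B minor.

F#3 G2 A#2 D4 C#4 C5

From F down to B is a diminished fifth; apply that to each pitch.
C4 gives F#3
Db3 gives G2
E3 gives A#2
Ab4 gives D4
G4 gives C#4
Gb5 gives C5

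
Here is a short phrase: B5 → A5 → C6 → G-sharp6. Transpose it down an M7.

C5 Bb4 Db5 A5

B5 down a major seventh is C5.
A5 down a major seventh is Bb4.
A major seventh down from C6 gives Db5.
G#6: a seventh down reaches A, and 11 semitones makes it A5.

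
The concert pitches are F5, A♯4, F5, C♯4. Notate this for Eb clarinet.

Written C4 sounds as Eb4 on the Eb clarinet, so concert pitches are written a minor third down.
F5 becomes D5
A#4 becomes F##4
F5 becomes D5
C#4 becomes A#3

D5 F##4 D5 A#3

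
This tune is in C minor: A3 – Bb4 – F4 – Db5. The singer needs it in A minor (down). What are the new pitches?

F#3 G4 D4 Bb4

C minor to A minor down is a minor third, so every note moves down by that interval.
A3 to F#3
Bb4 to G4
F4 to D4
Db5 to Bb4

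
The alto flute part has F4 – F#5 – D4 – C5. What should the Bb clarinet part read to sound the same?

First find concert pitch: the alto flute sounds a perfect fourth below written, so F4 F#5 D4 C5 sounds C4 C#5 A3 G4.
Then write for Bb clarinet: it sounds a major second below written, so the part must be a major second above concert.
C4 → D4
C#5 → D#5
A3 → B3
G4 → A4

D4 D#5 B3 A4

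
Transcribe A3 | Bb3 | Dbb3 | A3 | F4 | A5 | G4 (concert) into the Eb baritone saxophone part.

F#5 G5 Bbb4 F#5 D6 F#7 E6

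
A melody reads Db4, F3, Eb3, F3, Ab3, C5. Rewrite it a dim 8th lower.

D3 F#2 E2 F#2 A2 C#4

Db4: an octave down reaches D, and 11 semitones makes it D3.
A diminished octave down from F3 gives F#2.
Eb3: an octave down reaches E, and 11 semitones makes it E2.
F3 down a diminished octave is F#2.
Ab3 down a diminished octave is A2.
C5 down a diminished octave is C#4.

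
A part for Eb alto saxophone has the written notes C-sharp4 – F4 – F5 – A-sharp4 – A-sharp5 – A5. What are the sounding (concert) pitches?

E3 Ab3 Ab4 C#4 C#5 C5

The Eb alto saxophone sounds a major sixth below written, so transpose each written note down a major sixth.
C#4 becomes E3
F4 becomes Ab3
F5 becomes Ab4
A#4 becomes C#4
A#5 becomes C#5
A5 becomes C5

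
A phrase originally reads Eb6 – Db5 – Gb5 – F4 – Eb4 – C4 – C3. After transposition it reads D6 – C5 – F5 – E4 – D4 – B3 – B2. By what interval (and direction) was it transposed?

down a minor second

Take the first pair: Eb6 → D6. E to D spans 2 letter names, so the interval is some kind of second.
D6 to Eb6 is 1 semitone, which makes it a minor second; the second version is lower, so the direction is down.
Checking another pair — C3 → B2 — gives the same interval.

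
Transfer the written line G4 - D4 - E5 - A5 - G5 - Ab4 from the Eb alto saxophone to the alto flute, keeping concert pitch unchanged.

First find concert pitch: the Eb alto saxophone sounds a major sixth below written, so G4 D4 E5 A5 G5 Ab4 sounds Bb3 F3 G4 C5 Bb4 Cb4.
Then write for alto flute: it sounds a perfect fourth below written, so the part must be a perfect fourth above concert.
Bb3 → Eb4
F3 → Bb3
G4 → C5
C5 → F5
Bb4 → Eb5
Cb4 → Fb4

Eb4 Bb3 C5 F5 Eb5 Fb4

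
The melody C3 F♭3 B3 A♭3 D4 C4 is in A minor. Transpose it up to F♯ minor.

A3 Db4 G#4 F4 B4 A4

From A up to F♯ is a major sixth; apply that to each pitch.
C3 becomes A3
Fb3 becomes Db4
B3 becomes G#4
Ab3 becomes F4
D4 becomes B4
C4 becomes A4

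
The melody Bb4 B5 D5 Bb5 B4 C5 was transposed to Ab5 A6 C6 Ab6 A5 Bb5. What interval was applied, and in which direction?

up a minor seventh

From Bb4 to Ab5 is 7 letter names — a seventh of some quality.
Bb4 to Ab5 is 10 semitones, which makes it a minor seventh; the second version is higher, so the direction is up.
Checking another pair — C5 → Bb5 — gives the same interval.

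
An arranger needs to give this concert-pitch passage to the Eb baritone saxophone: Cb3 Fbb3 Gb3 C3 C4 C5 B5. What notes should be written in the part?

Ab4 Dbb5 Eb5 A4 A5 A6 G#7

Written C4 sounds as Eb2 on the Eb baritone saxophone, so concert pitches are written a major thirteenth up.
Cb3 gives Ab4
Fbb3 gives Dbb5
Gb3 gives Eb5
C3 gives A4
C4 gives A5
C5 gives A6
B5 gives G#7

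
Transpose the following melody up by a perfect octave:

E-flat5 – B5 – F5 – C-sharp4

Eb6 B6 F6 C#5

A perfect octave up from Eb5 gives Eb6.
A perfect octave up from B5 gives B6.
A perfect octave up from F5 gives F6.
C#4 up a perfect octave is C#5.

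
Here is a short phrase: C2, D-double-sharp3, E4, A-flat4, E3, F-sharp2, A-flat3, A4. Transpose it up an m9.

C2 up a minor ninth is Db3.
D##3 up a minor ninth is E#4.
E4 up a minor ninth is F5.
Ab4: a ninth up reaches B, and 13 semitones makes it Bbb5.
E3 up a minor ninth is F4.
A minor ninth up from F#2 gives G3.
Ab3: a ninth up reaches B, and 13 semitones makes it Bbb4.
A4: a ninth up reaches B, and 13 semitones makes it Bb5.

Db3 E#4 F5 Bbb5 F4 G3 Bbb4 Bb5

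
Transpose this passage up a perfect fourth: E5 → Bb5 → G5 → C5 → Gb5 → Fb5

A5 Eb6 C6 F5 Cb6 Bbb5

E5: a fourth up reaches A, and 5 semitones makes it A5.
Bb5 up a perfect fourth is Eb6.
A perfect fourth up from G5 gives C6.
C5 up a perfect fourth is F5.
Gb5 up a perfect fourth is Cb6.
A perfect fourth up from Fb5 gives Bbb5.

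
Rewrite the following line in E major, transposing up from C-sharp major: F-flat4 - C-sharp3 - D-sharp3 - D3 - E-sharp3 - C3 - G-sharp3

Abb4 E3 F#3 F3 G#3 Eb3 B3

C-sharp major to E major up is a minor third, so every note moves up by that interval.
Fb4 to Abb4
C#3 to E3
D#3 to F#3
D3 to F3
E#3 to G#3
C3 to Eb3
G#3 to B3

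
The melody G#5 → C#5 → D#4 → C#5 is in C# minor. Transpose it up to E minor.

B5 E5 F#4 E5

C# minor to E minor up is a minor third, so every note moves up by that interval.
G#5 to B5
C#5 to E5
D#4 to F#4
C#5 to E5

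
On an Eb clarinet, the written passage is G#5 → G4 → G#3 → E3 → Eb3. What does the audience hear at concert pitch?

Written C4 on the Eb clarinet sounds as Eb4, a minor third higher; apply that shift to every note.
G#5 becomes B5
G4 becomes Bb4
G#3 becomes B3
E3 becomes G3
Eb3 becomes Gb3

B5 Bb4 B3 G3 Gb3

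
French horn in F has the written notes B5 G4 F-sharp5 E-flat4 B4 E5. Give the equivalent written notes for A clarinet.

G5 Eb4 D5 Cb4 G4 C5

First find concert pitch: the French horn in F sounds a perfect fifth below written, so B5 G4 F-sharp5 E-flat4 B4 E5 sounds E5 C4 B4 Ab3 E4 A4.
Then write for A clarinet: it sounds a minor third below written, so the part must be a minor third above concert.
E5 → G5
C4 → Eb4
B4 → D5
Ab3 → Cb4
E4 → G4
A4 → C5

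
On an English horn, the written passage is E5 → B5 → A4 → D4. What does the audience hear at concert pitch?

The English horn sounds a perfect fifth below written, so transpose each written note down a perfect fifth.
E5 gives A4
B5 gives E5
A4 gives D4
D4 gives G3

A4 E5 D4 G3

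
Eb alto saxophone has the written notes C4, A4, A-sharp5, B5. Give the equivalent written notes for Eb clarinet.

C3 A3 A#4 B4

First find concert pitch: the Eb alto saxophone sounds a major sixth below written, so C4 A4 A-sharp5 B5 sounds Eb3 C4 C#5 D5.
Then write for Eb clarinet: it sounds a minor third above written, so the part must be a minor third below concert.
Eb3 → C3
C4 → A3
C#5 → A#4
D5 → B4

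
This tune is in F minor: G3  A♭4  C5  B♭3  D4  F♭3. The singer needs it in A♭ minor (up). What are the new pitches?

F minor to A♭ minor up is a minor third, so every note moves up by that interval.
G3 to Bb3
Ab4 to Cb5
C5 to Eb5
Bb3 to Db4
D4 to F4
Fb3 to Abb3

Bb3 Cb5 Eb5 Db4 F4 Abb3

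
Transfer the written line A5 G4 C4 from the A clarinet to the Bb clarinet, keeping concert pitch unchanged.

G#5 F#4 B3

First find concert pitch: the A clarinet sounds a minor third below written, so A5 G4 C4 sounds F#5 E4 A3.
Then write for Bb clarinet: it sounds a major second below written, so the part must be a major second above concert.
F#5 → G#5
E4 → F#4
A3 → B3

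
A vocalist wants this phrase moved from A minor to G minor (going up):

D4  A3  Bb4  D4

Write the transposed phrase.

From A up to G is a minor seventh; apply that to each pitch.
D4 → C5
A3 → G4
Bb4 → Ab5
D4 → C5

C5 G4 Ab5 C5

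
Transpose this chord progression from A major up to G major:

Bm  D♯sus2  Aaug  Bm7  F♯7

Am C#sus2 Gaug Am7 E7

A major up to G major is a minor seventh; each chord root moves by that interval while the quality stays the same.
Bm: root B up a minor seventh → A, giving Am.
D♯sus2: root D♯ up a minor seventh → C#, giving C#sus2.
Aaug: root A up a minor seventh → G, giving Gaug.
Bm7: root B up a minor seventh → A, giving Am7.
F♯7: root F♯ up a minor seventh → E, giving E7.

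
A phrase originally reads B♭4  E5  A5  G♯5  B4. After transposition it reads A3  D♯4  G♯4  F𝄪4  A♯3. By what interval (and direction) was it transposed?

down a minor ninth

From Bb4 to A3 is 9 letter names — a ninth of some quality.
A3 to Bb4 is 13 semitones, which makes it a minor ninth; the second version is lower, so the direction is down.
Checking another pair — B4 → A#3 — gives the same interval.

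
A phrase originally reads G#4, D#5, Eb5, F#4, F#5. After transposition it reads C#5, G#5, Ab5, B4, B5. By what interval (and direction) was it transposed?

From G#4 to C#5 is 4 letter names — a fourth of some quality.
G#4 to C#5 is 5 semitones, which makes it a perfect fourth; the second version is higher, so the direction is up.
Checking another pair — F#5 → B5 — gives the same interval.

up a perfect fourth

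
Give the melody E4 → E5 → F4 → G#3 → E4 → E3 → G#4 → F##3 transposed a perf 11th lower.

B2 B3 C3 D#2 B2 B1 D#3 C##2

E4 to B2
E5 to B3
F4 to C3
G#3 to D#2
E4 to B2
E3 to B1
G#4 to D#3
F##3 to C##2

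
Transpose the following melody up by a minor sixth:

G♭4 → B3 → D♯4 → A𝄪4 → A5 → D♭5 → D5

A minor sixth up from Gb4 gives Ebb5.
B3: a sixth up reaches G, and 8 semitones makes it G4.
D#4 up a minor sixth is B4.
A minor sixth up from A##4 gives F##5.
A5: a sixth up reaches F, and 8 semitones makes it F6.
A minor sixth up from Db5 gives Bbb5.
A minor sixth up from D5 gives Bb5.

Ebb5 G4 B4 F##5 F6 Bbb5 Bb5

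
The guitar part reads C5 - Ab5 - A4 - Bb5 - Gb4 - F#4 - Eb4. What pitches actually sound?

C4 Ab4 A3 Bb4 Gb3 F#3 Eb3

The guitar sounds a perfect octave below written, so transpose each written note down a perfect octave.
C5 -> C4
Ab5 -> Ab4
A4 -> A3
Bb5 -> Bb4
Gb4 -> Gb3
F#4 -> F#3
Eb4 -> Eb3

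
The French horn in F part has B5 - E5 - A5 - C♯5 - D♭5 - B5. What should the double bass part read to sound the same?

First find concert pitch: the French horn in F sounds a perfect fifth below written, so B5 E5 A5 C♯5 D♭5 B5 sounds E5 A4 D5 F#4 Gb4 E5.
Then write for double bass: it sounds a perfect octave below written, so the part must be a perfect octave above concert.
E5 → E6
A4 → A5
D5 → D6
F#4 → F#5
Gb4 → Gb5
E5 → E6

E6 A5 D6 F#5 Gb5 E6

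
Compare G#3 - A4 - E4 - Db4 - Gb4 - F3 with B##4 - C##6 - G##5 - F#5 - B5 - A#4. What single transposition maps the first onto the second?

up an augmented tenth

Take the first pair: G#3 → B##4. G to B spans 10 letter names, so the interval is some kind of tenth.
G#3 to B##4 is 17 semitones, which makes it an augmented tenth; the second version is higher, so the direction is up.
Checking another pair — F3 → A#4 — gives the same interval.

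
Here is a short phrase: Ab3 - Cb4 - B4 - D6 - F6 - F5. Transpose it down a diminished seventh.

B2 D3 C##4 E#5 G#5 G#4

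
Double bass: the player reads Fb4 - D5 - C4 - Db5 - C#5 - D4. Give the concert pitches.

Fb3 D4 C3 Db4 C#4 D3

Written C4 on the double bass sounds as C3, a perfect octave lower; apply that shift to every note.
Fb4 becomes Fb3
D5 becomes D4
C4 becomes C3
Db5 becomes Db4
C#5 becomes C#4
D4 becomes D3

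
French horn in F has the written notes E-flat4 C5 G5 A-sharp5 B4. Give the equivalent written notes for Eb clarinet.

First find concert pitch: the French horn in F sounds a perfect fifth below written, so E-flat4 C5 G5 A-sharp5 B4 sounds Ab3 F4 C5 D#5 E4.
Then write for Eb clarinet: it sounds a minor third above written, so the part must be a minor third below concert.
Ab3 → F3
F4 → D4
C5 → A4
D#5 → B#4
E4 → C#4

F3 D4 A4 B#4 C#4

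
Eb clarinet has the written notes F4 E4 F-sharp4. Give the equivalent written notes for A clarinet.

Cb5 Bb4 C5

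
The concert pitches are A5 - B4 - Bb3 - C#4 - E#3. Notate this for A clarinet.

C6 D5 Db4 E4 G#3

Written C4 sounds as A3 on the A clarinet, so concert pitches are written a minor third up.
A5 becomes C6
B4 becomes D5
Bb3 becomes Db4
C#4 becomes E4
E#3 becomes G#3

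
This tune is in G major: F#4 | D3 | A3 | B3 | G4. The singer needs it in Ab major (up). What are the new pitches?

G4 Eb3 Bb3 C4 Ab4

G major to Ab major up is a minor second, so every note moves up by that interval.
F#4 becomes G4
D3 becomes Eb3
A3 becomes Bb3
B3 becomes C4
G4 becomes Ab4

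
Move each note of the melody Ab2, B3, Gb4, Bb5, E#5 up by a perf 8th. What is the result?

Ab3 B4 Gb5 Bb6 E#6

Ab2 gives Ab3
B3 gives B4
Gb4 gives Gb5
Bb5 gives Bb6
E#5 gives E#6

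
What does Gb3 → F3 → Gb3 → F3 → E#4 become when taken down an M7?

Abb2 Gb2 Abb2 Gb2 F#3

Gb3 gives Abb2
F3 gives Gb2
Gb3 gives Abb2
F3 gives Gb2
E#4 gives F#3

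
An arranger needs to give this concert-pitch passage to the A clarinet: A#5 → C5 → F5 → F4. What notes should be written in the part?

The A clarinet sounds a minor third below written, so the written part must be a minor third above concert — transpose each note up.
A#5 gives C#6
C5 gives Eb5
F5 gives Ab5
F4 gives Ab4

C#6 Eb5 Ab5 Ab4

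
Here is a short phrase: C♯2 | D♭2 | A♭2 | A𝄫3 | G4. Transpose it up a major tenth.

A major tenth up from C#2 gives E#3.
Db2 up a major tenth is F3.
Ab2: a tenth up reaches C, and 16 semitones makes it C4.
Abb3 up a major tenth is Cb5.
G4: a tenth up reaches B, and 16 semitones makes it B5.

E#3 F3 C4 Cb5 B5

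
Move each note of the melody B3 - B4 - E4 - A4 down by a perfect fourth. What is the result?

B3 → F#3
B4 → F#4
E4 → B3
A4 → E4

F#3 F#4 B3 E4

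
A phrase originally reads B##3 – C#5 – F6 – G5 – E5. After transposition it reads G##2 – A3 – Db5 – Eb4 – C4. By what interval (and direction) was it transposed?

down a major tenth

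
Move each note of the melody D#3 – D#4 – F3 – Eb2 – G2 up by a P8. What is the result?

D#4 D#5 F4 Eb3 G3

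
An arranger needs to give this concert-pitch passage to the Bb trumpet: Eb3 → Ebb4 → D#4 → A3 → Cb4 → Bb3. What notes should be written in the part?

F3 Fb4 E#4 B3 Db4 C4

Written C4 sounds as Bb3 on the Bb trumpet, so concert pitches are written a major second up.
Eb3 gives F3
Ebb4 gives Fb4
D#4 gives E#4
A3 gives B3
Cb4 gives Db4
Bb3 gives C4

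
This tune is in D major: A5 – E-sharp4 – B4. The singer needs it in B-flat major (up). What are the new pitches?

F6 C#5 G5

D major to B-flat major up is a minor sixth, so every note moves up by that interval.
A5 to F6
E#4 to C#5
B4 to G5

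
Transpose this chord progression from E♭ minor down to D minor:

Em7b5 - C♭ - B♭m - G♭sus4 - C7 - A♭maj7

D#m7b5 Bb Am Fsus4 B7 Gmaj7

E♭ minor down to D minor is a minor second; each chord root moves by that interval while the quality stays the same.
Em7b5: root E down a minor second → D#, giving D#m7b5.
C♭: root C♭ down a minor second → Bb, giving Bb.
B♭m: root B♭ down a minor second → A, giving Am.
G♭sus4: root G♭ down a minor second → F, giving Fsus4.
C7: root C down a minor second → B, giving B7.
A♭maj7: root A♭ down a minor second → G, giving Gmaj7.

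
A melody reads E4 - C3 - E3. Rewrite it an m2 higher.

E4 → F4
C3 → Db3
E3 → F3

F4 Db3 F3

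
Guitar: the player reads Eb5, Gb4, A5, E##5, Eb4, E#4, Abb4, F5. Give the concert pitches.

Eb4 Gb3 A4 E##4 Eb3 E#3 Abb3 F4

The guitar sounds a perfect octave below written, so transpose each written note down a perfect octave.
Eb5 gives Eb4
Gb4 gives Gb3
A5 gives A4
E##5 gives E##4
Eb4 gives Eb3
E#4 gives E#3
Abb4 gives Abb3
F5 gives F4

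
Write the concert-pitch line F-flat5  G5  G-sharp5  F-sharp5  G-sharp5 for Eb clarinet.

Written C4 sounds as Eb4 on the Eb clarinet, so concert pitches are written a minor third down.
Fb5 to Db5
G5 to E5
G#5 to E#5
F#5 to D#5
G#5 to E#5

Db5 E5 E#5 D#5 E#5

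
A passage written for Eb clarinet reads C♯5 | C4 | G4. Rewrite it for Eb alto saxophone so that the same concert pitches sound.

C#6 C5 G5

First find concert pitch: the Eb clarinet sounds a minor third above written, so C♯5 C4 G4 sounds E5 Eb4 Bb4.
Then write for Eb alto saxophone: it sounds a major sixth below written, so the part must be a major sixth above concert.
E5 → C#6
Eb4 → C5
Bb4 → G5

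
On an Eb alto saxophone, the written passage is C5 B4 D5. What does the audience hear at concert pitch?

Eb4 D4 F4

Written C4 on the Eb alto saxophone sounds as Eb3, a major sixth lower; apply that shift to every note.
C5 to Eb4
B4 to D4
D5 to F4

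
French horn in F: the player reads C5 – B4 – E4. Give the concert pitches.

F4 E4 A3

The French horn in F sounds a perfect fifth below written, so transpose each written note down a perfect fifth.
C5 → F4
B4 → E4
E4 → A3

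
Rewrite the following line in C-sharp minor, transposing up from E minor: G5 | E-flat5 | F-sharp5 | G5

E6 C6 D#6 E6

From E up to C-sharp is a major sixth; apply that to each pitch.
G5 → E6
Eb5 → C6
F#5 → D#6
G5 → E6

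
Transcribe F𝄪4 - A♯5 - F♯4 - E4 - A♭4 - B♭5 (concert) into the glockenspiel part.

F##2 A#3 F#2 E2 Ab2 Bb3

The glockenspiel sounds a perfect fifteenth above written, so the written part must be a perfect fifteenth below concert — transpose each note down.
F##4 becomes F##2
A#5 becomes A#3
F#4 becomes F#2
E4 becomes E2
Ab4 becomes Ab2
Bb5 becomes Bb3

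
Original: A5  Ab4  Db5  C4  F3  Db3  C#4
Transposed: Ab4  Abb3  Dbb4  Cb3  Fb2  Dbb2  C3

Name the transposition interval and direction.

Take the first pair: A5 → Ab4. A to A spans 8 letter names, so the interval is some kind of octave.
Ab4 to A5 is 13 semitones, which makes it an augmented octave; the second version is lower, so the direction is down.
Checking another pair — C#4 → C3 — gives the same interval.

down an augmented octave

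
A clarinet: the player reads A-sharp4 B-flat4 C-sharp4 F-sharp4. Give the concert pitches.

Written C4 on the A clarinet sounds as A3, a minor third lower; apply that shift to every note.
A#4 -> F##4
Bb4 -> G4
C#4 -> A#3
F#4 -> D#4

F##4 G4 A#3 D#4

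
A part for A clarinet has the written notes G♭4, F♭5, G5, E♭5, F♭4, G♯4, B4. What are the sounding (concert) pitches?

Eb4 Db5 E5 C5 Db4 E#4 G#4

Written C4 on the A clarinet sounds as A3, a minor third lower; apply that shift to every note.
Gb4 becomes Eb4
Fb5 becomes Db5
G5 becomes E5
Eb5 becomes C5
Fb4 becomes Db4
G#4 becomes E#4
B4 becomes G#4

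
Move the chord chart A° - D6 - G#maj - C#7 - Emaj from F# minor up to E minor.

G° C6 F#maj B7 Dmaj

F# minor up to E minor is a minor seventh; each chord root moves by that interval while the quality stays the same.
A°: root A up a minor seventh → G, giving G°.
D6: root D up a minor seventh → C, giving C6.
G#maj: root G# up a minor seventh → F#, giving F#maj.
C#7: root C# up a minor seventh → B, giving B7.
Emaj: root E up a minor seventh → D, giving Dmaj.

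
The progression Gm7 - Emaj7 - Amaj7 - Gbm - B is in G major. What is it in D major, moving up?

G major up to D major is a perfect fifth; each chord root moves by that interval while the quality stays the same.
Gm7: root G up a perfect fifth → D, giving Dm7.
Emaj7: root E up a perfect fifth → B, giving Bmaj7.
Amaj7: root A up a perfect fifth → E, giving Emaj7.
Gbm: root Gb up a perfect fifth → Db, giving Dbm.
B: root B up a perfect fifth → F#, giving F#.

Dm7 Bmaj7 Emaj7 Dbm F#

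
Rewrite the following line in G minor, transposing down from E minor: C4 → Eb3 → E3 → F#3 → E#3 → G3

From E down to G is a major sixth; apply that to each pitch.
C4 gives Eb3
Eb3 gives Gb2
E3 gives G2
F#3 gives A2
E#3 gives G#2
G3 gives Bb2

Eb3 Gb2 G2 A2 G#2 Bb2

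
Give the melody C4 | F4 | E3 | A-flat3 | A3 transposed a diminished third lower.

C4 becomes A#3
F4 becomes D#4
E3 becomes C##3
Ab3 becomes F#3
A3 becomes F##3

A#3 D#4 C##3 F#3 F##3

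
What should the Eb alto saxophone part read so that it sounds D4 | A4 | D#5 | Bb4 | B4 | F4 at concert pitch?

The Eb alto saxophone sounds a major sixth below written, so the written part must be a major sixth above concert — transpose each note up.
D4 gives B4
A4 gives F#5
D#5 gives B#5
Bb4 gives G5
B4 gives G#5
F4 gives D5

B4 F#5 B#5 G5 G#5 D5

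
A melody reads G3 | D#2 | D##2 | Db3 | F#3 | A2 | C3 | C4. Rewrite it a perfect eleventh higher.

G3: an eleventh up reaches C, and 17 semitones makes it C5.
D#2 up a perfect eleventh is G#3.
A perfect eleventh up from D##2 gives G##3.
Db3 up a perfect eleventh is Gb4.
A perfect eleventh up from F#3 gives B4.
A2 up a perfect eleventh is D4.
C3 up a perfect eleventh is F4.
A perfect eleventh up from C4 gives F5.

C5 G#3 G##3 Gb4 B4 D4 F4 F5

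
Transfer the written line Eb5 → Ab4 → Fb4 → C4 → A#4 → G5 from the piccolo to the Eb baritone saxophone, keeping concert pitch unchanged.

C8 F7 Db7 A6 F##7 E8

First find concert pitch: the piccolo sounds a perfect octave above written, so Eb5 Ab4 Fb4 C4 A#4 G5 sounds Eb6 Ab5 Fb5 C5 A#5 G6.
Then write for Eb baritone saxophone: it sounds a major thirteenth below written, so the part must be a major thirteenth above concert.
Eb6 → C8
Ab5 → F7
Fb5 → Db7
C5 → A6
A#5 → F##7
G6 → E8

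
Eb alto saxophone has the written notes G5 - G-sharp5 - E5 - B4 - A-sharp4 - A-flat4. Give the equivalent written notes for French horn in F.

F5 F#5 D5 A4 G#4 Gb4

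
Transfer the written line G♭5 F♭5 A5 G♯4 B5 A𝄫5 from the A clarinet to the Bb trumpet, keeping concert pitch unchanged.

F5 Eb5 G#5 F##4 A#5 Gb5

First find concert pitch: the A clarinet sounds a minor third below written, so G♭5 F♭5 A5 G♯4 B5 A𝄫5 sounds Eb5 Db5 F#5 E#4 G#5 Fb5.
Then write for Bb trumpet: it sounds a major second below written, so the part must be a major second above concert.
Eb5 → F5
Db5 → Eb5
F#5 → G#5
E#4 → F##4
G#5 → A#5
Fb5 → Gb5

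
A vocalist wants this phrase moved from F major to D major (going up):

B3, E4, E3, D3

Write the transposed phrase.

F major to D major up is a major sixth, so every note moves up by that interval.
B3 becomes G#4
E4 becomes C#5
E3 becomes C#4
D3 becomes B3

G#4 C#5 C#4 B3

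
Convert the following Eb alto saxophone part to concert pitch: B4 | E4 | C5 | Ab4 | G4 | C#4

D4 G3 Eb4 Cb4 Bb3 E3

The Eb alto saxophone sounds a major sixth below written, so transpose each written note down a major sixth.
B4 gives D4
E4 gives G3
C5 gives Eb4
Ab4 gives Cb4
G4 gives Bb3
C#4 gives E3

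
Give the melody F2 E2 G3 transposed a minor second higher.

Gb2 F2 Ab3

F2 to Gb2
E2 to F2
G3 to Ab3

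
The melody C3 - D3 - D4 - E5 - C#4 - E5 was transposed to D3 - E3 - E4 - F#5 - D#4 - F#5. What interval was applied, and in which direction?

Take the first pair: C3 → D3. C to D spans 2 letter names, so the interval is some kind of second.
C3 to D3 is 2 semitones, which makes it a major second; the second version is higher, so the direction is up.
Checking another pair — E5 → F#5 — gives the same interval.

up a major second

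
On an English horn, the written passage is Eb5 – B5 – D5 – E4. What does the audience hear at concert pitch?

Written C4 on the English horn sounds as F3, a perfect fifth lower; apply that shift to every note.
Eb5 → Ab4
B5 → E5
D5 → G4
E4 → A3

Ab4 E5 G4 A3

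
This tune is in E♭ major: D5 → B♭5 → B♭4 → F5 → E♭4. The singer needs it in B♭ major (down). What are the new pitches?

A4 F5 F4 C5 Bb3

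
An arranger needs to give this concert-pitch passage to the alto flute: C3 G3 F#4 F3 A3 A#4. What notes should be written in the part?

F3 C4 B4 Bb3 D4 D#5

Written C4 sounds as G3 on the alto flute, so concert pitches are written a perfect fourth up.
C3 to F3
G3 to C4
F#4 to B4
F3 to Bb3
A3 to D4
A#4 to D#5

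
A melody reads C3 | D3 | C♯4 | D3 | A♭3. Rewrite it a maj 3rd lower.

Ab2 Bb2 A3 Bb2 Fb3

A major third down from C3 gives Ab2.
D3: a third down reaches B, and 4 semitones makes it Bb2.
C#4 down a major third is A3.
A major third down from D3 gives Bb2.
A major third down from Ab3 gives Fb3.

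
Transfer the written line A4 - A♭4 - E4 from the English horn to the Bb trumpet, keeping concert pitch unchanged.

First find concert pitch: the English horn sounds a perfect fifth below written, so A4 A♭4 E4 sounds D4 Db4 A3.
Then write for Bb trumpet: it sounds a major second below written, so the part must be a major second above concert.
D4 → E4
Db4 → Eb4
A3 → B3

E4 Eb4 B3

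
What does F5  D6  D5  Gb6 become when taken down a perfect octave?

A perfect octave down from F5 gives F4.
A perfect octave down from D6 gives D5.
D5: an octave down reaches D, and 12 semitones makes it D4.
Gb6 down a perfect octave is Gb5.

F4 D5 D4 Gb5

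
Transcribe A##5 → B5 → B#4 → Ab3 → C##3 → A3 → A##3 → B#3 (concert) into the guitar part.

A##6 B6 B#5 Ab4 C##4 A4 A##4 B#4

The guitar sounds a perfect octave below written, so the written part must be a perfect octave above concert — transpose each note up.
A##5 -> A##6
B5 -> B6
B#4 -> B#5
Ab3 -> Ab4
C##3 -> C##4
A3 -> A4
A##3 -> A##4
B#3 -> B#4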